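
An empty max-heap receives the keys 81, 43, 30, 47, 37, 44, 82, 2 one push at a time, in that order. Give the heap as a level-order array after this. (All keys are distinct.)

[82, 47, 81, 43, 37, 30, 44, 2]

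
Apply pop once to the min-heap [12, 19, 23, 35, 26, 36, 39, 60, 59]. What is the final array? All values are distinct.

[19, 26, 23, 35, 59, 36, 39, 60]

remove root 12; move last element 59 to root → [59, 19, 23, 35, 26, 36, 39, 60]
59 vs smaller child 19 at index 1, swap → [19, 59, 23, 35, 26, 36, 39, 60]
59 vs smaller child 26 at index 4, swap → [19, 26, 23, 35, 59, 36, 39, 60]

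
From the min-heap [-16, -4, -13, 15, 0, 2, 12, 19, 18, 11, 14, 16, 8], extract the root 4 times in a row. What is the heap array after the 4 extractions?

extract-min #1 returns -16:
  remove root -16; move last element 8 to root → [8, -4, -13, 15, 0, 2, 12, 19, 18, 11, 14, 16]
  8 vs smaller child -13 at index 2, swap → [-13, -4, 8, 15, 0, 2, 12, 19, 18, 11, 14, 16]
  8 vs smaller child 2 at index 5, swap → [-13, -4, 2, 15, 0, 8, 12, 19, 18, 11, 14, 16]
extract-min #2 returns -13:
  remove root -13; move last element 16 to root → [16, -4, 2, 15, 0, 8, 12, 19, 18, 11, 14]
  16 vs smaller child -4 at index 1, swap → [-4, 16, 2, 15, 0, 8, 12, 19, 18, 11, 14]
  16 vs smaller child 0 at index 4, swap → [-4, 0, 2, 15, 16, 8, 12, 19, 18, 11, 14]
  16 vs smaller child 11 at index 9, swap → [-4, 0, 2, 15, 11, 8, 12, 19, 18, 16, 14]
extract-min #3 returns -4:
  remove root -4; move last element 14 to root → [14, 0, 2, 15, 11, 8, 12, 19, 18, 16]
  14 vs smaller child 0 at index 1, swap → [0, 14, 2, 15, 11, 8, 12, 19, 18, 16]
  14 vs smaller child 11 at index 4, swap → [0, 11, 2, 15, 14, 8, 12, 19, 18, 16]
extract-min #4 returns 0:
  remove root 0; move last element 16 to root → [16, 11, 2, 15, 14, 8, 12, 19, 18]
  16 vs smaller child 2 at index 2, swap → [2, 11, 16, 15, 14, 8, 12, 19, 18]
  16 vs smaller child 8 at index 5, swap → [2, 11, 8, 15, 14, 16, 12, 19, 18]

[2, 11, 8, 15, 14, 16, 12, 19, 18]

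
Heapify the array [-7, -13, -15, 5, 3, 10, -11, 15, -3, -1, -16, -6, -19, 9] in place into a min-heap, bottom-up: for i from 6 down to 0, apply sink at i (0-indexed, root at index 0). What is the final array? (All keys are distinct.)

[-19, -16, -15, -3, -13, -7, -11, 15, 5, -1, 3, -6, 10, 9]

sift down from index 6: already satisfies heap property
sift down from index 5:
  10 vs smaller child -19 at index 12, swap → [-7, -13, -15, 5, 3, -19, -11, 15, -3, -1, -16, -6, 10, 9]
sift down from index 4:
  3 vs smaller child -16 at index 10, swap → [-7, -13, -15, 5, -16, -19, -11, 15, -3, -1, 3, -6, 10, 9]
sift down from index 3:
  5 vs smaller child -3 at index 8, swap → [-7, -13, -15, -3, -16, -19, -11, 15, 5, -1, 3, -6, 10, 9]
sift down from index 2:
  -15 vs smaller child -19 at index 5, swap → [-7, -13, -19, -3, -16, -15, -11, 15, 5, -1, 3, -6, 10, 9]
sift down from index 1:
  -13 vs smaller child -16 at index 4, swap → [-7, -16, -19, -3, -13, -15, -11, 15, 5, -1, 3, -6, 10, 9]
sift down from index 0:
  -7 vs smaller child -19 at index 2, swap → [-19, -16, -7, -3, -13, -15, -11, 15, 5, -1, 3, -6, 10, 9]
  -7 vs smaller child -15 at index 5, swap → [-19, -16, -15, -3, -13, -7, -11, 15, 5, -1, 3, -6, 10, 9]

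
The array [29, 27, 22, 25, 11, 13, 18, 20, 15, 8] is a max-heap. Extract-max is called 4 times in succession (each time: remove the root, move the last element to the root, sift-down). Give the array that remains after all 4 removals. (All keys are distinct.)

[20, 15, 18, 8, 11, 13]

extract-max #1 returns 29:
  remove root 29; move last element 8 to root → [8, 27, 22, 25, 11, 13, 18, 20, 15]
  8 vs larger child 27 at index 1, swap → [27, 8, 22, 25, 11, 13, 18, 20, 15]
  8 vs larger child 25 at index 3, swap → [27, 25, 22, 8, 11, 13, 18, 20, 15]
  8 vs larger child 20 at index 7, swap → [27, 25, 22, 20, 11, 13, 18, 8, 15]
extract-max #2 returns 27:
  remove root 27; move last element 15 to root → [15, 25, 22, 20, 11, 13, 18, 8]
  15 vs larger child 25 at index 1, swap → [25, 15, 22, 20, 11, 13, 18, 8]
  15 vs larger child 20 at index 3, swap → [25, 20, 22, 15, 11, 13, 18, 8]
extract-max #3 returns 25:
  remove root 25; move last element 8 to root → [8, 20, 22, 15, 11, 13, 18]
  8 vs larger child 22 at index 2, swap → [22, 20, 8, 15, 11, 13, 18]
  8 vs larger child 18 at index 6, swap → [22, 20, 18, 15, 11, 13, 8]
extract-max #4 returns 22:
  remove root 22; move last element 8 to root → [8, 20, 18, 15, 11, 13]
  8 vs larger child 20 at index 1, swap → [20, 8, 18, 15, 11, 13]
  8 vs larger child 15 at index 3, swap → [20, 15, 18, 8, 11, 13]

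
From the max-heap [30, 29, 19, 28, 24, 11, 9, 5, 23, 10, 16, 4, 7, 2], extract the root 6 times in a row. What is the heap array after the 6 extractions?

[16, 10, 11, 5, 2, 7, 9, 4]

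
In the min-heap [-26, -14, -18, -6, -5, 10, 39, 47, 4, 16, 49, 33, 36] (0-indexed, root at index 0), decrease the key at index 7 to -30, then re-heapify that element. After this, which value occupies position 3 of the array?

-14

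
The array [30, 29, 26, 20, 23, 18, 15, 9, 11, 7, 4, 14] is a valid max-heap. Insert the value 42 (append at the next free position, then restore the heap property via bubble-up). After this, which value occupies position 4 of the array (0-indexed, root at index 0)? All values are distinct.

append 42 at index 12 → [30, 29, 26, 20, 23, 18, 15, 9, 11, 7, 4, 14, 42]
42 > parent 18 at index 5, swap → [30, 29, 26, 20, 23, 42, 15, 9, 11, 7, 4, 14, 18]
42 > parent 26 at index 2, swap → [30, 29, 42, 20, 23, 26, 15, 9, 11, 7, 4, 14, 18]
42 > parent 30 at index 0, swap → [42, 29, 30, 20, 23, 26, 15, 9, 11, 7, 4, 14, 18]
resulting array: [42, 29, 30, 20, 23, 26, 15, 9, 11, 7, 4, 14, 18]

23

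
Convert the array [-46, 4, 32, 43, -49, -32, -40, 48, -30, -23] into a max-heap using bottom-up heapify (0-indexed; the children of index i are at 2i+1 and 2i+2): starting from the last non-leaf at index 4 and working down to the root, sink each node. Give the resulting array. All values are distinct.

sift down from index 4:
  -49 vs only child -23 at index 9, swap → [-46, 4, 32, 43, -23, -32, -40, 48, -30, -49]
sift down from index 3:
  43 vs larger child 48 at index 7, swap → [-46, 4, 32, 48, -23, -32, -40, 43, -30, -49]
sift down from index 2: already satisfies heap property
sift down from index 1:
  4 vs larger child 48 at index 3, swap → [-46, 48, 32, 4, -23, -32, -40, 43, -30, -49]
  4 vs larger child 43 at index 7, swap → [-46, 48, 32, 43, -23, -32, -40, 4, -30, -49]
sift down from index 0:
  -46 vs larger child 48 at index 1, swap → [48, -46, 32, 43, -23, -32, -40, 4, -30, -49]
  -46 vs larger child 43 at index 3, swap → [48, 43, 32, -46, -23, -32, -40, 4, -30, -49]
  -46 vs larger child 4 at index 7, swap → [48, 43, 32, 4, -23, -32, -40, -46, -30, -49]

[48, 43, 32, 4, -23, -32, -40, -46, -30, -49]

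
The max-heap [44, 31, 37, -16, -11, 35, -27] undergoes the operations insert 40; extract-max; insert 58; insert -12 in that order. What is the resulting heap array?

[58, 40, 37, 31, -11, 35, -27, -16, -12]

insert 40:
  append 40 at index 7 → [44, 31, 37, -16, -11, 35, -27, 40]
  40 > parent -16 at index 3, swap → [44, 31, 37, 40, -11, 35, -27, -16]
  40 > parent 31 at index 1, swap → [44, 40, 37, 31, -11, 35, -27, -16]
extract-max → returns 44:
  remove root 44; move last element -16 to root → [-16, 40, 37, 31, -11, 35, -27]
  -16 vs larger child 40 at index 1, swap → [40, -16, 37, 31, -11, 35, -27]
  -16 vs larger child 31 at index 3, swap → [40, 31, 37, -16, -11, 35, -27]
insert 58:
  append 58 at index 7 → [40, 31, 37, -16, -11, 35, -27, 58]
  58 > parent -16 at index 3, swap → [40, 31, 37, 58, -11, 35, -27, -16]
  58 > parent 31 at index 1, swap → [40, 58, 37, 31, -11, 35, -27, -16]
  58 > parent 40 at index 0, swap → [58, 40, 37, 31, -11, 35, -27, -16]
insert -12:
  append -12 at index 8 → [58, 40, 37, 31, -11, 35, -27, -16, -12] (no swap needed)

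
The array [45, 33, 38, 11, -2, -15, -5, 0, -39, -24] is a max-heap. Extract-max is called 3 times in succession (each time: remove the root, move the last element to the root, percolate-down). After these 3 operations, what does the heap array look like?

[11, 0, -5, -39, -2, -15, -24]

extract-max #1 returns 45:
  remove root 45; move last element -24 to root → [-24, 33, 38, 11, -2, -15, -5, 0, -39]
  -24 vs larger child 38 at index 2, swap → [38, 33, -24, 11, -2, -15, -5, 0, -39]
  -24 vs larger child -5 at index 6, swap → [38, 33, -5, 11, -2, -15, -24, 0, -39]
extract-max #2 returns 38:
  remove root 38; move last element -39 to root → [-39, 33, -5, 11, -2, -15, -24, 0]
  -39 vs larger child 33 at index 1, swap → [33, -39, -5, 11, -2, -15, -24, 0]
  -39 vs larger child 11 at index 3, swap → [33, 11, -5, -39, -2, -15, -24, 0]
  -39 vs only child 0 at index 7, swap → [33, 11, -5, 0, -2, -15, -24, -39]
extract-max #3 returns 33:
  remove root 33; move last element -39 to root → [-39, 11, -5, 0, -2, -15, -24]
  -39 vs larger child 11 at index 1, swap → [11, -39, -5, 0, -2, -15, -24]
  -39 vs larger child 0 at index 3, swap → [11, 0, -5, -39, -2, -15, -24]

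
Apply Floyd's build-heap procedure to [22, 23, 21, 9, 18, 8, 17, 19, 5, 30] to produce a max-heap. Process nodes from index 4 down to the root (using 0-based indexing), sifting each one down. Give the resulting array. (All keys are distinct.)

sift down from index 4:
  18 vs only child 30 at index 9, swap → [22, 23, 21, 9, 30, 8, 17, 19, 5, 18]
sift down from index 3:
  9 vs larger child 19 at index 7, swap → [22, 23, 21, 19, 30, 8, 17, 9, 5, 18]
sift down from index 2: already satisfies heap property
sift down from index 1:
  23 vs larger child 30 at index 4, swap → [22, 30, 21, 19, 23, 8, 17, 9, 5, 18]
sift down from index 0:
  22 vs larger child 30 at index 1, swap → [30, 22, 21, 19, 23, 8, 17, 9, 5, 18]
  22 vs larger child 23 at index 4, swap → [30, 23, 21, 19, 22, 8, 17, 9, 5, 18]

[30, 23, 21, 19, 22, 8, 17, 9, 5, 18]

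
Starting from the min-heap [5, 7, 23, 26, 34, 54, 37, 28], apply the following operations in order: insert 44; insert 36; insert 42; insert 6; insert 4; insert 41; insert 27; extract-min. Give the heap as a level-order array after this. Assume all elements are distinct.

insert 44:
  append 44 at index 8 → [5, 7, 23, 26, 34, 54, 37, 28, 44] (no swap needed)
insert 36:
  append 36 at index 9 → [5, 7, 23, 26, 34, 54, 37, 28, 44, 36] (no swap needed)
insert 42:
  append 42 at index 10 → [5, 7, 23, 26, 34, 54, 37, 28, 44, 36, 42] (no swap needed)
insert 6:
  append 6 at index 11 → [5, 7, 23, 26, 34, 54, 37, 28, 44, 36, 42, 6]
  6 < parent 54 at index 5, swap → [5, 7, 23, 26, 34, 6, 37, 28, 44, 36, 42, 54]
  6 < parent 23 at index 2, swap → [5, 7, 6, 26, 34, 23, 37, 28, 44, 36, 42, 54]
insert 4:
  append 4 at index 12 → [5, 7, 6, 26, 34, 23, 37, 28, 44, 36, 42, 54, 4]
  4 < parent 23 at index 5, swap → [5, 7, 6, 26, 34, 4, 37, 28, 44, 36, 42, 54, 23]
  4 < parent 6 at index 2, swap → [5, 7, 4, 26, 34, 6, 37, 28, 44, 36, 42, 54, 23]
  4 < parent 5 at index 0, swap → [4, 7, 5, 26, 34, 6, 37, 28, 44, 36, 42, 54, 23]
insert 41:
  append 41 at index 13 → [4, 7, 5, 26, 34, 6, 37, 28, 44, 36, 42, 54, 23, 41] (no swap needed)
insert 27:
  append 27 at index 14 → [4, 7, 5, 26, 34, 6, 37, 28, 44, 36, 42, 54, 23, 41, 27]
  27 < parent 37 at index 6, swap → [4, 7, 5, 26, 34, 6, 27, 28, 44, 36, 42, 54, 23, 41, 37]
extract-min → returns 4:
  remove root 4; move last element 37 to root → [37, 7, 5, 26, 34, 6, 27, 28, 44, 36, 42, 54, 23, 41]
  37 vs smaller child 5 at index 2, swap → [5, 7, 37, 26, 34, 6, 27, 28, 44, 36, 42, 54, 23, 41]
  37 vs smaller child 6 at index 5, swap → [5, 7, 6, 26, 34, 37, 27, 28, 44, 36, 42, 54, 23, 41]
  37 vs smaller child 23 at index 12, swap → [5, 7, 6, 26, 34, 23, 27, 28, 44, 36, 42, 54, 37, 41]

[5, 7, 6, 26, 34, 23, 27, 28, 44, 36, 42, 54, 37, 41]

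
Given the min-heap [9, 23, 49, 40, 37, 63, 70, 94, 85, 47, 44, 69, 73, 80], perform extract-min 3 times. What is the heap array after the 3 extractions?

[40, 44, 49, 73, 47, 63, 70, 94, 85, 69, 80]

extract-min #1 returns 9:
  remove root 9; move last element 80 to root → [80, 23, 49, 40, 37, 63, 70, 94, 85, 47, 44, 69, 73]
  80 vs smaller child 23 at index 1, swap → [23, 80, 49, 40, 37, 63, 70, 94, 85, 47, 44, 69, 73]
  80 vs smaller child 37 at index 4, swap → [23, 37, 49, 40, 80, 63, 70, 94, 85, 47, 44, 69, 73]
  80 vs smaller child 44 at index 10, swap → [23, 37, 49, 40, 44, 63, 70, 94, 85, 47, 80, 69, 73]
extract-min #2 returns 23:
  remove root 23; move last element 73 to root → [73, 37, 49, 40, 44, 63, 70, 94, 85, 47, 80, 69]
  73 vs smaller child 37 at index 1, swap → [37, 73, 49, 40, 44, 63, 70, 94, 85, 47, 80, 69]
  73 vs smaller child 40 at index 3, swap → [37, 40, 49, 73, 44, 63, 70, 94, 85, 47, 80, 69]
extract-min #3 returns 37:
  remove root 37; move last element 69 to root → [69, 40, 49, 73, 44, 63, 70, 94, 85, 47, 80]
  69 vs smaller child 40 at index 1, swap → [40, 69, 49, 73, 44, 63, 70, 94, 85, 47, 80]
  69 vs smaller child 44 at index 4, swap → [40, 44, 49, 73, 69, 63, 70, 94, 85, 47, 80]
  69 vs smaller child 47 at index 9, swap → [40, 44, 49, 73, 47, 63, 70, 94, 85, 69, 80]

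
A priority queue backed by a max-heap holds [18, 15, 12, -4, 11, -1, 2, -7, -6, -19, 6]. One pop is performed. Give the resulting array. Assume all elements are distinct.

remove root 18; move last element 6 to root → [6, 15, 12, -4, 11, -1, 2, -7, -6, -19]
6 vs larger child 15 at index 1, swap → [15, 6, 12, -4, 11, -1, 2, -7, -6, -19]
6 vs larger child 11 at index 4, swap → [15, 11, 12, -4, 6, -1, 2, -7, -6, -19]

[15, 11, 12, -4, 6, -1, 2, -7, -6, -19]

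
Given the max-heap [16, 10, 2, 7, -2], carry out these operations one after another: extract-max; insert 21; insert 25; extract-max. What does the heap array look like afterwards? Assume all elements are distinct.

[21, 10, 2, -2, 7]

extract-max → returns 16:
  remove root 16; move last element -2 to root → [-2, 10, 2, 7]
  -2 vs larger child 10 at index 1, swap → [10, -2, 2, 7]
  -2 vs only child 7 at index 3, swap → [10, 7, 2, -2]
insert 21:
  append 21 at index 4 → [10, 7, 2, -2, 21]
  21 > parent 7 at index 1, swap → [10, 21, 2, -2, 7]
  21 > parent 10 at index 0, swap → [21, 10, 2, -2, 7]
insert 25:
  append 25 at index 5 → [21, 10, 2, -2, 7, 25]
  25 > parent 2 at index 2, swap → [21, 10, 25, -2, 7, 2]
  25 > parent 21 at index 0, swap → [25, 10, 21, -2, 7, 2]
extract-max → returns 25:
  remove root 25; move last element 2 to root → [2, 10, 21, -2, 7]
  2 vs larger child 21 at index 2, swap → [21, 10, 2, -2, 7]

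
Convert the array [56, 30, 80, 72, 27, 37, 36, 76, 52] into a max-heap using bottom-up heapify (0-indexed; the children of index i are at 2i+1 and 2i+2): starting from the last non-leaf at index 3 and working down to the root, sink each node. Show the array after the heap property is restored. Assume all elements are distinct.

sift down from index 3:
  72 vs larger child 76 at index 7, swap → [56, 30, 80, 76, 27, 37, 36, 72, 52]
sift down from index 2: already satisfies heap property
sift down from index 1:
  30 vs larger child 76 at index 3, swap → [56, 76, 80, 30, 27, 37, 36, 72, 52]
  30 vs larger child 72 at index 7, swap → [56, 76, 80, 72, 27, 37, 36, 30, 52]
sift down from index 0:
  56 vs larger child 80 at index 2, swap → [80, 76, 56, 72, 27, 37, 36, 30, 52]

[80, 76, 56, 72, 27, 37, 36, 30, 52]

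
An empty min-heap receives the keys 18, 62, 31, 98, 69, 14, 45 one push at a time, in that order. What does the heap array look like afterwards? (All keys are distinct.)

[14, 62, 18, 98, 69, 31, 45]

Insert 18:
  append 18 at index 0 → [18] (no swap needed)
Insert 62:
  append 62 at index 1 → [18, 62] (no swap needed)
Insert 31:
  append 31 at index 2 → [18, 62, 31] (no swap needed)
Insert 98:
  append 98 at index 3 → [18, 62, 31, 98] (no swap needed)
Insert 69:
  append 69 at index 4 → [18, 62, 31, 98, 69] (no swap needed)
Insert 14:
  append 14 at index 5 → [18, 62, 31, 98, 69, 14]
  14 < parent 31 at index 2, swap → [18, 62, 14, 98, 69, 31]
  14 < parent 18 at index 0, swap → [14, 62, 18, 98, 69, 31]
Insert 45:
  append 45 at index 6 → [14, 62, 18, 98, 69, 31, 45] (no swap needed)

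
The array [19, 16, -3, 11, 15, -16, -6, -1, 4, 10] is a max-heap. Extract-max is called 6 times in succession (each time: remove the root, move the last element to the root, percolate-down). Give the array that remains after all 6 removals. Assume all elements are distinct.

[-1, -6, -3, -16]

extract-max #1 returns 19:
  remove root 19; move last element 10 to root → [10, 16, -3, 11, 15, -16, -6, -1, 4]
  10 vs larger child 16 at index 1, swap → [16, 10, -3, 11, 15, -16, -6, -1, 4]
  10 vs larger child 15 at index 4, swap → [16, 15, -3, 11, 10, -16, -6, -1, 4]
extract-max #2 returns 16:
  remove root 16; move last element 4 to root → [4, 15, -3, 11, 10, -16, -6, -1]
  4 vs larger child 15 at index 1, swap → [15, 4, -3, 11, 10, -16, -6, -1]
  4 vs larger child 11 at index 3, swap → [15, 11, -3, 4, 10, -16, -6, -1]
extract-max #3 returns 15:
  remove root 15; move last element -1 to root → [-1, 11, -3, 4, 10, -16, -6]
  -1 vs larger child 11 at index 1, swap → [11, -1, -3, 4, 10, -16, -6]
  -1 vs larger child 10 at index 4, swap → [11, 10, -3, 4, -1, -16, -6]
extract-max #4 returns 11:
  remove root 11; move last element -6 to root → [-6, 10, -3, 4, -1, -16]
  -6 vs larger child 10 at index 1, swap → [10, -6, -3, 4, -1, -16]
  -6 vs larger child 4 at index 3, swap → [10, 4, -3, -6, -1, -16]
extract-max #5 returns 10:
  remove root 10; move last element -16 to root → [-16, 4, -3, -6, -1]
  -16 vs larger child 4 at index 1, swap → [4, -16, -3, -6, -1]
  -16 vs larger child -1 at index 4, swap → [4, -1, -3, -6, -16]
extract-max #6 returns 4:
  remove root 4; move last element -16 to root → [-16, -1, -3, -6]
  -16 vs larger child -1 at index 1, swap → [-1, -16, -3, -6]
  -16 vs only child -6 at index 3, swap → [-1, -6, -3, -16]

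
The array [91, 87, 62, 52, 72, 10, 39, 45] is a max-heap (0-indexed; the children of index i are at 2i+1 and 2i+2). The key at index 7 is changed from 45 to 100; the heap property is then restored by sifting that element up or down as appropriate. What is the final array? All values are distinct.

set index 7 from 45 to 100 → [91, 87, 62, 52, 72, 10, 39, 100]
100 > parent 52 at index 3, swap → [91, 87, 62, 100, 72, 10, 39, 52]
100 > parent 87 at index 1, swap → [91, 100, 62, 87, 72, 10, 39, 52]
100 > parent 91 at index 0, swap → [100, 91, 62, 87, 72, 10, 39, 52]

[100, 91, 62, 87, 72, 10, 39, 52]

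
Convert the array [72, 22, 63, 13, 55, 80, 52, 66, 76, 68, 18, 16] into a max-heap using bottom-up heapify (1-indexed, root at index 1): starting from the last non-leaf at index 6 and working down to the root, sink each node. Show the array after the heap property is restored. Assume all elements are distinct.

sift down from index 6: already satisfies heap property
sift down from index 5:
  55 vs larger child 68 at index 10, swap → [72, 22, 63, 13, 68, 80, 52, 66, 76, 55, 18, 16]
sift down from index 4:
  13 vs larger child 76 at index 9, swap → [72, 22, 63, 76, 68, 80, 52, 66, 13, 55, 18, 16]
sift down from index 3:
  63 vs larger child 80 at index 6, swap → [72, 22, 80, 76, 68, 63, 52, 66, 13, 55, 18, 16]
sift down from index 2:
  22 vs larger child 76 at index 4, swap → [72, 76, 80, 22, 68, 63, 52, 66, 13, 55, 18, 16]
  22 vs larger child 66 at index 8, swap → [72, 76, 80, 66, 68, 63, 52, 22, 13, 55, 18, 16]
sift down from index 1:
  72 vs larger child 80 at index 3, swap → [80, 76, 72, 66, 68, 63, 52, 22, 13, 55, 18, 16]

[80, 76, 72, 66, 68, 63, 52, 22, 13, 55, 18, 16]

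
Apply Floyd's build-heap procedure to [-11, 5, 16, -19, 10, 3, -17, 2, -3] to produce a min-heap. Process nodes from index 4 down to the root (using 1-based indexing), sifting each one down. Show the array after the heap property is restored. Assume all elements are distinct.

sift down from index 4: already satisfies heap property
sift down from index 3:
  16 vs smaller child -17 at index 7, swap → [-11, 5, -17, -19, 10, 3, 16, 2, -3]
sift down from index 2:
  5 vs smaller child -19 at index 4, swap → [-11, -19, -17, 5, 10, 3, 16, 2, -3]
  5 vs smaller child -3 at index 9, swap → [-11, -19, -17, -3, 10, 3, 16, 2, 5]
sift down from index 1:
  -11 vs smaller child -19 at index 2, swap → [-19, -11, -17, -3, 10, 3, 16, 2, 5]

[-19, -11, -17, -3, 10, 3, 16, 2, 5]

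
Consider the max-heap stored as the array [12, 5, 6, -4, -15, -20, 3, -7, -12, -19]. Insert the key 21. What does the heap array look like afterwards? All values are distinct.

[21, 12, 6, -4, 5, -20, 3, -7, -12, -19, -15]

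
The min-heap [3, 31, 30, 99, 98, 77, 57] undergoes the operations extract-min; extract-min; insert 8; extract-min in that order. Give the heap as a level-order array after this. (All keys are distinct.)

extract-min → returns 3:
  remove root 3; move last element 57 to root → [57, 31, 30, 99, 98, 77]
  57 vs smaller child 30 at index 2, swap → [30, 31, 57, 99, 98, 77]
extract-min → returns 30:
  remove root 30; move last element 77 to root → [77, 31, 57, 99, 98]
  77 vs smaller child 31 at index 1, swap → [31, 77, 57, 99, 98]
insert 8:
  append 8 at index 5 → [31, 77, 57, 99, 98, 8]
  8 < parent 57 at index 2, swap → [31, 77, 8, 99, 98, 57]
  8 < parent 31 at index 0, swap → [8, 77, 31, 99, 98, 57]
extract-min → returns 8:
  remove root 8; move last element 57 to root → [57, 77, 31, 99, 98]
  57 vs smaller child 31 at index 2, swap → [31, 77, 57, 99, 98]

[31, 77, 57, 99, 98]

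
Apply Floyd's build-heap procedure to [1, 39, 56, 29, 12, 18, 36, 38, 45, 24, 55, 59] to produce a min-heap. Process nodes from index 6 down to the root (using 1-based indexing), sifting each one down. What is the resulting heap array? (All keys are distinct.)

[1, 12, 18, 29, 24, 56, 36, 38, 45, 39, 55, 59]

sift down from index 6: already satisfies heap property
sift down from index 5: already satisfies heap property
sift down from index 4: already satisfies heap property
sift down from index 3:
  56 vs smaller child 18 at index 6, swap → [1, 39, 18, 29, 12, 56, 36, 38, 45, 24, 55, 59]
sift down from index 2:
  39 vs smaller child 12 at index 5, swap → [1, 12, 18, 29, 39, 56, 36, 38, 45, 24, 55, 59]
  39 vs smaller child 24 at index 10, swap → [1, 12, 18, 29, 24, 56, 36, 38, 45, 39, 55, 59]
sift down from index 1: already satisfies heap property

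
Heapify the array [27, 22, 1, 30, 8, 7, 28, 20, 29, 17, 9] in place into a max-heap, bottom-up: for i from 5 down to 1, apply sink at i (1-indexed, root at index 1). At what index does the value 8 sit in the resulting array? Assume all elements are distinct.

sift down from index 5:
  8 vs larger child 17 at index 10, swap → [27, 22, 1, 30, 17, 7, 28, 20, 29, 8, 9]
sift down from index 4: already satisfies heap property
sift down from index 3:
  1 vs larger child 28 at index 7, swap → [27, 22, 28, 30, 17, 7, 1, 20, 29, 8, 9]
sift down from index 2:
  22 vs larger child 30 at index 4, swap → [27, 30, 28, 22, 17, 7, 1, 20, 29, 8, 9]
  22 vs larger child 29 at index 9, swap → [27, 30, 28, 29, 17, 7, 1, 20, 22, 8, 9]
sift down from index 1:
  27 vs larger child 30 at index 2, swap → [30, 27, 28, 29, 17, 7, 1, 20, 22, 8, 9]
  27 vs larger child 29 at index 4, swap → [30, 29, 28, 27, 17, 7, 1, 20, 22, 8, 9]
resulting array: [30, 29, 28, 27, 17, 7, 1, 20, 22, 8, 9]

10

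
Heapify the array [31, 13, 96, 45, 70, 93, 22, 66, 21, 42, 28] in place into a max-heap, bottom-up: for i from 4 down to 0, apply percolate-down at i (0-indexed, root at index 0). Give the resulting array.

[96, 70, 93, 66, 42, 31, 22, 45, 21, 13, 28]

sift down from index 4: already satisfies heap property
sift down from index 3:
  45 vs larger child 66 at index 7, swap → [31, 13, 96, 66, 70, 93, 22, 45, 21, 42, 28]
sift down from index 2: already satisfies heap property
sift down from index 1:
  13 vs larger child 70 at index 4, swap → [31, 70, 96, 66, 13, 93, 22, 45, 21, 42, 28]
  13 vs larger child 42 at index 9, swap → [31, 70, 96, 66, 42, 93, 22, 45, 21, 13, 28]
sift down from index 0:
  31 vs larger child 96 at index 2, swap → [96, 70, 31, 66, 42, 93, 22, 45, 21, 13, 28]
  31 vs larger child 93 at index 5, swap → [96, 70, 93, 66, 42, 31, 22, 45, 21, 13, 28]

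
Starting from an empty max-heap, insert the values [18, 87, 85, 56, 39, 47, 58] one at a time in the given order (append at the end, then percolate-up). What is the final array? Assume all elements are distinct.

[87, 56, 85, 18, 39, 47, 58]

Insert 18:
  append 18 at index 0 → [18] (no swap needed)
Insert 87:
  append 87 at index 1 → [18, 87]
  87 > parent 18 at index 0, swap → [87, 18]
Insert 85:
  append 85 at index 2 → [87, 18, 85] (no swap needed)
Insert 56:
  append 56 at index 3 → [87, 18, 85, 56]
  56 > parent 18 at index 1, swap → [87, 56, 85, 18]
Insert 39:
  append 39 at index 4 → [87, 56, 85, 18, 39] (no swap needed)
Insert 47:
  append 47 at index 5 → [87, 56, 85, 18, 39, 47] (no swap needed)
Insert 58:
  append 58 at index 6 → [87, 56, 85, 18, 39, 47, 58] (no swap needed)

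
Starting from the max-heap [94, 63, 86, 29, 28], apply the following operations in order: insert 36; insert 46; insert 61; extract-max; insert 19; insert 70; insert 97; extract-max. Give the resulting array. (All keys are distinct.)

[86, 70, 46, 63, 28, 36, 29, 19, 61]

insert 36:
  append 36 at index 5 → [94, 63, 86, 29, 28, 36] (no swap needed)
insert 46:
  append 46 at index 6 → [94, 63, 86, 29, 28, 36, 46] (no swap needed)
insert 61:
  append 61 at index 7 → [94, 63, 86, 29, 28, 36, 46, 61]
  61 > parent 29 at index 3, swap → [94, 63, 86, 61, 28, 36, 46, 29]
extract-max → returns 94:
  remove root 94; move last element 29 to root → [29, 63, 86, 61, 28, 36, 46]
  29 vs larger child 86 at index 2, swap → [86, 63, 29, 61, 28, 36, 46]
  29 vs larger child 46 at index 6, swap → [86, 63, 46, 61, 28, 36, 29]
insert 19:
  append 19 at index 7 → [86, 63, 46, 61, 28, 36, 29, 19] (no swap needed)
insert 70:
  append 70 at index 8 → [86, 63, 46, 61, 28, 36, 29, 19, 70]
  70 > parent 61 at index 3, swap → [86, 63, 46, 70, 28, 36, 29, 19, 61]
  70 > parent 63 at index 1, swap → [86, 70, 46, 63, 28, 36, 29, 19, 61]
insert 97:
  append 97 at index 9 → [86, 70, 46, 63, 28, 36, 29, 19, 61, 97]
  97 > parent 28 at index 4, swap → [86, 70, 46, 63, 97, 36, 29, 19, 61, 28]
  97 > parent 70 at index 1, swap → [86, 97, 46, 63, 70, 36, 29, 19, 61, 28]
  97 > parent 86 at index 0, swap → [97, 86, 46, 63, 70, 36, 29, 19, 61, 28]
extract-max → returns 97:
  remove root 97; move last element 28 to root → [28, 86, 46, 63, 70, 36, 29, 19, 61]
  28 vs larger child 86 at index 1, swap → [86, 28, 46, 63, 70, 36, 29, 19, 61]
  28 vs larger child 70 at index 4, swap → [86, 70, 46, 63, 28, 36, 29, 19, 61]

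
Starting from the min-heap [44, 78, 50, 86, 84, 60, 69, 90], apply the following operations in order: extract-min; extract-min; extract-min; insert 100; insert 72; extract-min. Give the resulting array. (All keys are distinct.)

extract-min → returns 44:
  remove root 44; move last element 90 to root → [90, 78, 50, 86, 84, 60, 69]
  90 vs smaller child 50 at index 2, swap → [50, 78, 90, 86, 84, 60, 69]
  90 vs smaller child 60 at index 5, swap → [50, 78, 60, 86, 84, 90, 69]
extract-min → returns 50:
  remove root 50; move last element 69 to root → [69, 78, 60, 86, 84, 90]
  69 vs smaller child 60 at index 2, swap → [60, 78, 69, 86, 84, 90]
extract-min → returns 60:
  remove root 60; move last element 90 to root → [90, 78, 69, 86, 84]
  90 vs smaller child 69 at index 2, swap → [69, 78, 90, 86, 84]
insert 100:
  append 100 at index 5 → [69, 78, 90, 86, 84, 100] (no swap needed)
insert 72:
  append 72 at index 6 → [69, 78, 90, 86, 84, 100, 72]
  72 < parent 90 at index 2, swap → [69, 78, 72, 86, 84, 100, 90]
extract-min → returns 69:
  remove root 69; move last element 90 to root → [90, 78, 72, 86, 84, 100]
  90 vs smaller child 72 at index 2, swap → [72, 78, 90, 86, 84, 100]

[72, 78, 90, 86, 84, 100]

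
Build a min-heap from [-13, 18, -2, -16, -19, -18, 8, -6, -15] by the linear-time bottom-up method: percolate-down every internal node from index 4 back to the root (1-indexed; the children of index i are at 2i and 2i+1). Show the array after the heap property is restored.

sift down from index 4: already satisfies heap property
sift down from index 3:
  -2 vs smaller child -18 at index 6, swap → [-13, 18, -18, -16, -19, -2, 8, -6, -15]
sift down from index 2:
  18 vs smaller child -19 at index 5, swap → [-13, -19, -18, -16, 18, -2, 8, -6, -15]
sift down from index 1:
  -13 vs smaller child -19 at index 2, swap → [-19, -13, -18, -16, 18, -2, 8, -6, -15]
  -13 vs smaller child -16 at index 4, swap → [-19, -16, -18, -13, 18, -2, 8, -6, -15]
  -13 vs smaller child -15 at index 9, swap → [-19, -16, -18, -15, 18, -2, 8, -6, -13]

[-19, -16, -18, -15, 18, -2, 8, -6, -13]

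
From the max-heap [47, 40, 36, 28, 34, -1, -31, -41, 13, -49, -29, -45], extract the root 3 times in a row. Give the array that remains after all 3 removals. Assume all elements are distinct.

extract-max #1 returns 47:
  remove root 47; move last element -45 to root → [-45, 40, 36, 28, 34, -1, -31, -41, 13, -49, -29]
  -45 vs larger child 40 at index 1, swap → [40, -45, 36, 28, 34, -1, -31, -41, 13, -49, -29]
  -45 vs larger child 34 at index 4, swap → [40, 34, 36, 28, -45, -1, -31, -41, 13, -49, -29]
  -45 vs larger child -29 at index 10, swap → [40, 34, 36, 28, -29, -1, -31, -41, 13, -49, -45]
extract-max #2 returns 40:
  remove root 40; move last element -45 to root → [-45, 34, 36, 28, -29, -1, -31, -41, 13, -49]
  -45 vs larger child 36 at index 2, swap → [36, 34, -45, 28, -29, -1, -31, -41, 13, -49]
  -45 vs larger child -1 at index 5, swap → [36, 34, -1, 28, -29, -45, -31, -41, 13, -49]
extract-max #3 returns 36:
  remove root 36; move last element -49 to root → [-49, 34, -1, 28, -29, -45, -31, -41, 13]
  -49 vs larger child 34 at index 1, swap → [34, -49, -1, 28, -29, -45, -31, -41, 13]
  -49 vs larger child 28 at index 3, swap → [34, 28, -1, -49, -29, -45, -31, -41, 13]
  -49 vs larger child 13 at index 8, swap → [34, 28, -1, 13, -29, -45, -31, -41, -49]

[34, 28, -1, 13, -29, -45, -31, -41, -49]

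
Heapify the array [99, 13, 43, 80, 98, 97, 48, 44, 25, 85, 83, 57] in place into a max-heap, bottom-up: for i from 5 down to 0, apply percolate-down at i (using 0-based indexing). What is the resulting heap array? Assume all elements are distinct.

[99, 98, 97, 80, 85, 57, 48, 44, 25, 13, 83, 43]

sift down from index 5: already satisfies heap property
sift down from index 4: already satisfies heap property
sift down from index 3: already satisfies heap property
sift down from index 2:
  43 vs larger child 97 at index 5, swap → [99, 13, 97, 80, 98, 43, 48, 44, 25, 85, 83, 57]
  43 vs only child 57 at index 11, swap → [99, 13, 97, 80, 98, 57, 48, 44, 25, 85, 83, 43]
sift down from index 1:
  13 vs larger child 98 at index 4, swap → [99, 98, 97, 80, 13, 57, 48, 44, 25, 85, 83, 43]
  13 vs larger child 85 at index 9, swap → [99, 98, 97, 80, 85, 57, 48, 44, 25, 13, 83, 43]
sift down from index 0: already satisfies heap property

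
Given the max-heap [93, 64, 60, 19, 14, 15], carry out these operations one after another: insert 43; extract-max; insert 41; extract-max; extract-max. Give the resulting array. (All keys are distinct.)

insert 43:
  append 43 at index 6 → [93, 64, 60, 19, 14, 15, 43] (no swap needed)
extract-max → returns 93:
  remove root 93; move last element 43 to root → [43, 64, 60, 19, 14, 15]
  43 vs larger child 64 at index 1, swap → [64, 43, 60, 19, 14, 15]
insert 41:
  append 41 at index 6 → [64, 43, 60, 19, 14, 15, 41] (no swap needed)
extract-max → returns 64:
  remove root 64; move last element 41 to root → [41, 43, 60, 19, 14, 15]
  41 vs larger child 60 at index 2, swap → [60, 43, 41, 19, 14, 15]
extract-max → returns 60:
  remove root 60; move last element 15 to root → [15, 43, 41, 19, 14]
  15 vs larger child 43 at index 1, swap → [43, 15, 41, 19, 14]
  15 vs larger child 19 at index 3, swap → [43, 19, 41, 15, 14]

[43, 19, 41, 15, 14]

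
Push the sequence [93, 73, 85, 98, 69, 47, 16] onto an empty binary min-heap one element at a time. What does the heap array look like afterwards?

Insert 93:
  append 93 at index 0 → [93] (no swap needed)
Insert 73:
  append 73 at index 1 → [93, 73]
  73 < parent 93 at index 0, swap → [73, 93]
Insert 85:
  append 85 at index 2 → [73, 93, 85] (no swap needed)
Insert 98:
  append 98 at index 3 → [73, 93, 85, 98] (no swap needed)
Insert 69:
  append 69 at index 4 → [73, 93, 85, 98, 69]
  69 < parent 93 at index 1, swap → [73, 69, 85, 98, 93]
  69 < parent 73 at index 0, swap → [69, 73, 85, 98, 93]
Insert 47:
  append 47 at index 5 → [69, 73, 85, 98, 93, 47]
  47 < parent 85 at index 2, swap → [69, 73, 47, 98, 93, 85]
  47 < parent 69 at index 0, swap → [47, 73, 69, 98, 93, 85]
Insert 16:
  append 16 at index 6 → [47, 73, 69, 98, 93, 85, 16]
  16 < parent 69 at index 2, swap → [47, 73, 16, 98, 93, 85, 69]
  16 < parent 47 at index 0, swap → [16, 73, 47, 98, 93, 85, 69]

[16, 73, 47, 98, 93, 85, 69]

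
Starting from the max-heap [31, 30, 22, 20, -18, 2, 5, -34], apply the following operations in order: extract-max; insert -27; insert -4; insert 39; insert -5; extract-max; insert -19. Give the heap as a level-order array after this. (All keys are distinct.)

[30, 20, 22, -4, -5, 2, 5, -34, -27, -18, -19]

extract-max → returns 31:
  remove root 31; move last element -34 to root → [-34, 30, 22, 20, -18, 2, 5]
  -34 vs larger child 30 at index 1, swap → [30, -34, 22, 20, -18, 2, 5]
  -34 vs larger child 20 at index 3, swap → [30, 20, 22, -34, -18, 2, 5]
insert -27:
  append -27 at index 7 → [30, 20, 22, -34, -18, 2, 5, -27]
  -27 > parent -34 at index 3, swap → [30, 20, 22, -27, -18, 2, 5, -34]
insert -4:
  append -4 at index 8 → [30, 20, 22, -27, -18, 2, 5, -34, -4]
  -4 > parent -27 at index 3, swap → [30, 20, 22, -4, -18, 2, 5, -34, -27]
insert 39:
  append 39 at index 9 → [30, 20, 22, -4, -18, 2, 5, -34, -27, 39]
  39 > parent -18 at index 4, swap → [30, 20, 22, -4, 39, 2, 5, -34, -27, -18]
  39 > parent 20 at index 1, swap → [30, 39, 22, -4, 20, 2, 5, -34, -27, -18]
  39 > parent 30 at index 0, swap → [39, 30, 22, -4, 20, 2, 5, -34, -27, -18]
insert -5:
  append -5 at index 10 → [39, 30, 22, -4, 20, 2, 5, -34, -27, -18, -5] (no swap needed)
extract-max → returns 39:
  remove root 39; move last element -5 to root → [-5, 30, 22, -4, 20, 2, 5, -34, -27, -18]
  -5 vs larger child 30 at index 1, swap → [30, -5, 22, -4, 20, 2, 5, -34, -27, -18]
  -5 vs larger child 20 at index 4, swap → [30, 20, 22, -4, -5, 2, 5, -34, -27, -18]
insert -19:
  append -19 at index 10 → [30, 20, 22, -4, -5, 2, 5, -34, -27, -18, -19] (no swap needed)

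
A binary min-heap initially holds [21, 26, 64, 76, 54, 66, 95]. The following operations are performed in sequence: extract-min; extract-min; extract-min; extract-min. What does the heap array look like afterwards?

extract-min → returns 21:
  remove root 21; move last element 95 to root → [95, 26, 64, 76, 54, 66]
  95 vs smaller child 26 at index 1, swap → [26, 95, 64, 76, 54, 66]
  95 vs smaller child 54 at index 4, swap → [26, 54, 64, 76, 95, 66]
extract-min → returns 26:
  remove root 26; move last element 66 to root → [66, 54, 64, 76, 95]
  66 vs smaller child 54 at index 1, swap → [54, 66, 64, 76, 95]
extract-min → returns 54:
  remove root 54; move last element 95 to root → [95, 66, 64, 76]
  95 vs smaller child 64 at index 2, swap → [64, 66, 95, 76]
extract-min → returns 64:
  remove root 64; move last element 76 to root → [76, 66, 95]
  76 vs smaller child 66 at index 1, swap → [66, 76, 95]

[66, 76, 95]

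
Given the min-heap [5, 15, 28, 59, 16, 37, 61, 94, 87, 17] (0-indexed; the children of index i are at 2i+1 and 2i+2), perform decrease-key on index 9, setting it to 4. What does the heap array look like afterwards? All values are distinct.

[4, 5, 28, 59, 15, 37, 61, 94, 87, 16]

set index 9 from 17 to 4 → [5, 15, 28, 59, 16, 37, 61, 94, 87, 4]
4 < parent 16 at index 4, swap → [5, 15, 28, 59, 4, 37, 61, 94, 87, 16]
4 < parent 15 at index 1, swap → [5, 4, 28, 59, 15, 37, 61, 94, 87, 16]
4 < parent 5 at index 0, swap → [4, 5, 28, 59, 15, 37, 61, 94, 87, 16]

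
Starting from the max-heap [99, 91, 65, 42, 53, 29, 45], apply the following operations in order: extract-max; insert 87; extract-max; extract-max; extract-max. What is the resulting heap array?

[53, 45, 29, 42]

extract-max → returns 99:
  remove root 99; move last element 45 to root → [45, 91, 65, 42, 53, 29]
  45 vs larger child 91 at index 1, swap → [91, 45, 65, 42, 53, 29]
  45 vs larger child 53 at index 4, swap → [91, 53, 65, 42, 45, 29]
insert 87:
  append 87 at index 6 → [91, 53, 65, 42, 45, 29, 87]
  87 > parent 65 at index 2, swap → [91, 53, 87, 42, 45, 29, 65]
extract-max → returns 91:
  remove root 91; move last element 65 to root → [65, 53, 87, 42, 45, 29]
  65 vs larger child 87 at index 2, swap → [87, 53, 65, 42, 45, 29]
extract-max → returns 87:
  remove root 87; move last element 29 to root → [29, 53, 65, 42, 45]
  29 vs larger child 65 at index 2, swap → [65, 53, 29, 42, 45]
extract-max → returns 65:
  remove root 65; move last element 45 to root → [45, 53, 29, 42]
  45 vs larger child 53 at index 1, swap → [53, 45, 29, 42]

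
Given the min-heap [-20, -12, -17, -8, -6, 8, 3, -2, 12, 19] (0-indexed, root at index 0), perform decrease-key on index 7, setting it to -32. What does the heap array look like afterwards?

set index 7 from -2 to -32 → [-20, -12, -17, -8, -6, 8, 3, -32, 12, 19]
-32 < parent -8 at index 3, swap → [-20, -12, -17, -32, -6, 8, 3, -8, 12, 19]
-32 < parent -12 at index 1, swap → [-20, -32, -17, -12, -6, 8, 3, -8, 12, 19]
-32 < parent -20 at index 0, swap → [-32, -20, -17, -12, -6, 8, 3, -8, 12, 19]

[-32, -20, -17, -12, -6, 8, 3, -8, 12, 19]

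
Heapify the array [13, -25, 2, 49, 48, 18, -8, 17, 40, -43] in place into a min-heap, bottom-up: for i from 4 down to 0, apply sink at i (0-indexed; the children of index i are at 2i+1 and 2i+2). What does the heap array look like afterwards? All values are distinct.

sift down from index 4:
  48 vs only child -43 at index 9, swap → [13, -25, 2, 49, -43, 18, -8, 17, 40, 48]
sift down from index 3:
  49 vs smaller child 17 at index 7, swap → [13, -25, 2, 17, -43, 18, -8, 49, 40, 48]
sift down from index 2:
  2 vs smaller child -8 at index 6, swap → [13, -25, -8, 17, -43, 18, 2, 49, 40, 48]
sift down from index 1:
  -25 vs smaller child -43 at index 4, swap → [13, -43, -8, 17, -25, 18, 2, 49, 40, 48]
sift down from index 0:
  13 vs smaller child -43 at index 1, swap → [-43, 13, -8, 17, -25, 18, 2, 49, 40, 48]
  13 vs smaller child -25 at index 4, swap → [-43, -25, -8, 17, 13, 18, 2, 49, 40, 48]

[-43, -25, -8, 17, 13, 18, 2, 49, 40, 48]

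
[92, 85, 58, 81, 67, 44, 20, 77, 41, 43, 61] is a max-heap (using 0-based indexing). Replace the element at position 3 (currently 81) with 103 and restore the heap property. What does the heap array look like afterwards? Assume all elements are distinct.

[103, 92, 58, 85, 67, 44, 20, 77, 41, 43, 61]

set index 3 from 81 to 103 → [92, 85, 58, 103, 67, 44, 20, 77, 41, 43, 61]
103 > parent 85 at index 1, swap → [92, 103, 58, 85, 67, 44, 20, 77, 41, 43, 61]
103 > parent 92 at index 0, swap → [103, 92, 58, 85, 67, 44, 20, 77, 41, 43, 61]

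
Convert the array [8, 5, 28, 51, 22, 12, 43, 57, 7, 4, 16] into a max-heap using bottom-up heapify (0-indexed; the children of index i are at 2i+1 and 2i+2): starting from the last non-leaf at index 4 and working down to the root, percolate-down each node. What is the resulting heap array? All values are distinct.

sift down from index 4: already satisfies heap property
sift down from index 3:
  51 vs larger child 57 at index 7, swap → [8, 5, 28, 57, 22, 12, 43, 51, 7, 4, 16]
sift down from index 2:
  28 vs larger child 43 at index 6, swap → [8, 5, 43, 57, 22, 12, 28, 51, 7, 4, 16]
sift down from index 1:
  5 vs larger child 57 at index 3, swap → [8, 57, 43, 5, 22, 12, 28, 51, 7, 4, 16]
  5 vs larger child 51 at index 7, swap → [8, 57, 43, 51, 22, 12, 28, 5, 7, 4, 16]
sift down from index 0:
  8 vs larger child 57 at index 1, swap → [57, 8, 43, 51, 22, 12, 28, 5, 7, 4, 16]
  8 vs larger child 51 at index 3, swap → [57, 51, 43, 8, 22, 12, 28, 5, 7, 4, 16]

[57, 51, 43, 8, 22, 12, 28, 5, 7, 4, 16]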